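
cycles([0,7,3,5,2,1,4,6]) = (1 7 6 4 2 3 5)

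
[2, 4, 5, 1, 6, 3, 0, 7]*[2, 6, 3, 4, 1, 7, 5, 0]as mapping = [0→3, 1→1, 2→7, 3→6, 4→5, 5→4, 6→2, 7→0]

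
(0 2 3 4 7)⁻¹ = (0 7 4 3 2)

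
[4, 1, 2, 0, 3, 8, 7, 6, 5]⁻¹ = [3, 1, 2, 4, 0, 8, 7, 6, 5]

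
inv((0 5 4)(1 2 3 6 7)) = (0 4 5)(1 7 6 3 2)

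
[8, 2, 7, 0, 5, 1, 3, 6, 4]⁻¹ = [3, 5, 1, 6, 8, 4, 7, 2, 0]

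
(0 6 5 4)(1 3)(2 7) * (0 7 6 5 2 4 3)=(0 5 3 1)(2 6)(4 7)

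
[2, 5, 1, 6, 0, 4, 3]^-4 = [2, 5, 1, 3, 0, 4, 6]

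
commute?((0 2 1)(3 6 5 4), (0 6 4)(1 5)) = no:(0 2 1)(3 6 5 4)*(0 6 4)(1 5) = (0 2 5)(1 6)(3 4), (0 6 4)(1 5)*(0 2 1)(3 6 5 4) = (0 5)(1 4 2)(3 6)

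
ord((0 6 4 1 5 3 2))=7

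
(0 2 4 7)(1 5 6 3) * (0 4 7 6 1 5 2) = (1 2 7 4 6 3 5)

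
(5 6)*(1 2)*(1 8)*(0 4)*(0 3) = (0 4 3)(1 2 8)(5 6)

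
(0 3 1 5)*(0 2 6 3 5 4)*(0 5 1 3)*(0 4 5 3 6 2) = (0 1 5)(3 6 4)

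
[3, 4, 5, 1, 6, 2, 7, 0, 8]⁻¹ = [7, 3, 5, 0, 1, 2, 4, 6, 8]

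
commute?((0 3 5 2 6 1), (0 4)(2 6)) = no:(0 3 5 2 6 1)*(0 4)(2 6) = (0 3 5 6 1 4), (0 4)(2 6)*(0 3 5 2 6 1) = (0 4 3 5 2 1)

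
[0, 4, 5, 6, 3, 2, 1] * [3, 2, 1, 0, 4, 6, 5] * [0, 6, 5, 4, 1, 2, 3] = [4, 1, 3, 2, 0, 6, 5]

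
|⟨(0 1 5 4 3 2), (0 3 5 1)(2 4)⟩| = 720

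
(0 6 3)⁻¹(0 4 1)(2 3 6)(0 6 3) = (0 3 2)(1 6 4)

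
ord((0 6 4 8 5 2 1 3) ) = 8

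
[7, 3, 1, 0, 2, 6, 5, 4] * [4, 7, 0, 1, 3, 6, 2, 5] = [5, 1, 7, 4, 0, 2, 6, 3]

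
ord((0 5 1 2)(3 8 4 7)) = 4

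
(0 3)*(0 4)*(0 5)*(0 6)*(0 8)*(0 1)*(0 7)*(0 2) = (0 3 4 5 6 8 1 7 2)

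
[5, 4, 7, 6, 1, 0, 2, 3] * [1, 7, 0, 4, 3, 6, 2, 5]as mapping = [0→6, 1→3, 2→5, 3→2, 4→7, 5→1, 6→0, 7→4]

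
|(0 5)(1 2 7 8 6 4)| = 6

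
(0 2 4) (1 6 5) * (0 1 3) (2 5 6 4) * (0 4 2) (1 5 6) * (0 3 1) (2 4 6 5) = (0 5 1 4 2 3 6) 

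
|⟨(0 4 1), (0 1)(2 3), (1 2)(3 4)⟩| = 60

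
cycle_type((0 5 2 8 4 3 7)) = 7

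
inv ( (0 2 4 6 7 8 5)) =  (0 5 8 7 6 4 2)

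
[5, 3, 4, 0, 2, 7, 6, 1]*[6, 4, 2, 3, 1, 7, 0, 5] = [7, 3, 1, 6, 2, 5, 0, 4]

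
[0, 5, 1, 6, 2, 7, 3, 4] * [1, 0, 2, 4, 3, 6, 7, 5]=[1, 6, 0, 7, 2, 5, 4, 3]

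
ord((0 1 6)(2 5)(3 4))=6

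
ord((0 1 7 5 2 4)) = 6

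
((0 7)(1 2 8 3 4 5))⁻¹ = (0 7)(1 5 4 3 8 2)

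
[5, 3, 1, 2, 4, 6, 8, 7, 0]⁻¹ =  [8, 2, 3, 1, 4, 0, 5, 7, 6]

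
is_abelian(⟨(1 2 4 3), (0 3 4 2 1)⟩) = no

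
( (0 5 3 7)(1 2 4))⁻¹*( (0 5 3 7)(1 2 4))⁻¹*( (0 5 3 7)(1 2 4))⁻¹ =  (0 5 3 7)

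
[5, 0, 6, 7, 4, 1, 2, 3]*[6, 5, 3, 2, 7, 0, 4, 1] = [0, 6, 4, 1, 7, 5, 3, 2]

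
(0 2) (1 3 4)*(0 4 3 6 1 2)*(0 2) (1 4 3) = (0 2 3 1 6 4) 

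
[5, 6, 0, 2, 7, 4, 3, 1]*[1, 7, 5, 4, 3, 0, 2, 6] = [0, 2, 1, 5, 6, 3, 4, 7]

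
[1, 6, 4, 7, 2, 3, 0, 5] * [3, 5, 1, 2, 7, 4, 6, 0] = [5, 6, 7, 0, 1, 2, 3, 4]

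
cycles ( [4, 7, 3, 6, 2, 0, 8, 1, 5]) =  (0 4 2 3 6 8 5)(1 7)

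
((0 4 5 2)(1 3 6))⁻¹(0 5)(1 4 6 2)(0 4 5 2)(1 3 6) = (0 3 5 1)(2 4)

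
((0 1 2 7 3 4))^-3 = (0 7)(1 3)(2 4)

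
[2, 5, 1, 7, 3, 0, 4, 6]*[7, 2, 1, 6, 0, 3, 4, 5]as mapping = [0→1, 1→3, 2→2, 3→5, 4→6, 5→7, 6→0, 7→4]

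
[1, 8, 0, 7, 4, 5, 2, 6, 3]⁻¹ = [2, 0, 6, 8, 4, 5, 7, 3, 1]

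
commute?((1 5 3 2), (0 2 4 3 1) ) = no:(1 5 3 2)*(0 2 4 3 1) = (0 2) (1 5) (3 4), (0 2 4 3 1)*(1 5 3 2) = (0 1) (2 4) (3 5) 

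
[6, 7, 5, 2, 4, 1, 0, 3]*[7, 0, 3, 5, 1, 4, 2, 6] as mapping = [0→2, 1→6, 2→4, 3→3, 4→1, 5→0, 6→7, 7→5] 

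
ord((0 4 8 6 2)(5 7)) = 10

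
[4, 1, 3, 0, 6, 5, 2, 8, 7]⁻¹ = [3, 1, 6, 2, 0, 5, 4, 8, 7]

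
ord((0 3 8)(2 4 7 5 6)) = 15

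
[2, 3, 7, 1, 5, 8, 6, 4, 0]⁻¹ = [8, 3, 0, 1, 7, 4, 6, 2, 5]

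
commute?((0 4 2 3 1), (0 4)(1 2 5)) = no:(0 4 2 3 1)*(0 4)(1 2 5) = (1 4 5)(2 3), (0 4)(1 2 5)*(0 4 2 3 1) = (0 2 5)(1 3)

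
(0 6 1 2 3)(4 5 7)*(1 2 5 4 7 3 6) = (0 1 5 3)(2 6)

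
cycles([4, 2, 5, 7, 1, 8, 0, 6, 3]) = (0 4 1 2 5 8 3 7 6)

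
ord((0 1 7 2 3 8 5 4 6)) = 9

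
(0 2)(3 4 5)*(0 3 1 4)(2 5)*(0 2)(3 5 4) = (0 4)(1 3 2 5)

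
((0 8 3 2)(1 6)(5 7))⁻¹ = (0 2 3 8)(1 6)(5 7)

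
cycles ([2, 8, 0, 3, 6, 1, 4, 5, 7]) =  (0 2)(1 8 7 5)(4 6)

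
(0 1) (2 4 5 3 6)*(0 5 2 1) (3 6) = (1 5 6) (2 4) 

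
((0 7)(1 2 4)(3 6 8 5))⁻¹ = (0 7)(1 4 2)(3 5 8 6)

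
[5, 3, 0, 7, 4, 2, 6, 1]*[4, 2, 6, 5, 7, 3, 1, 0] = [3, 5, 4, 0, 7, 6, 1, 2]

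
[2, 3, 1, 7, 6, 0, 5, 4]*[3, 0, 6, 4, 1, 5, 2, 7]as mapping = [0→6, 1→4, 2→0, 3→7, 4→2, 5→3, 6→5, 7→1]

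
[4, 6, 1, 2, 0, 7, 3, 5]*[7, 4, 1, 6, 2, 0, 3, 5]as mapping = [0→2, 1→3, 2→4, 3→1, 4→7, 5→5, 6→6, 7→0]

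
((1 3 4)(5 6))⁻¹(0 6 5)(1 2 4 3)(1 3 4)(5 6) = (0 5 6)(1 4 3 2)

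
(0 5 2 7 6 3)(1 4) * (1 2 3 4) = (0 5 3)(2 7 6 4)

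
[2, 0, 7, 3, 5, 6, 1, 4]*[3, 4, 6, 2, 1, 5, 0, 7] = [6, 3, 7, 2, 5, 0, 4, 1]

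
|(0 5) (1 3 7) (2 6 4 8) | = 12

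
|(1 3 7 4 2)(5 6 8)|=15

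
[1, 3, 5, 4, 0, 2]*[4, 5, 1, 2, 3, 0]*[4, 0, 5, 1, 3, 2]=[2, 5, 4, 1, 3, 0]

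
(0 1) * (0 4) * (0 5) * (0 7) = (0 1 4 5 7) 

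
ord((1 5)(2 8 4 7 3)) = 10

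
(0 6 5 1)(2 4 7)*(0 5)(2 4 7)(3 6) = (0 3 6)(1 5)(2 7 4)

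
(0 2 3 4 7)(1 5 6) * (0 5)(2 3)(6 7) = (0 3 4 6 1)(5 7)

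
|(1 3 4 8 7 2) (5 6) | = 6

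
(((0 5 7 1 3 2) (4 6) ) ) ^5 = (0 2 3 1 7 5) (4 6) 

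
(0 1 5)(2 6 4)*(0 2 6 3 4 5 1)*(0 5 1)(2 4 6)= (0 5 4 2 3 6 1)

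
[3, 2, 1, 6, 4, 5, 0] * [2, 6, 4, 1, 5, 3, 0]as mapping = [0→1, 1→4, 2→6, 3→0, 4→5, 5→3, 6→2]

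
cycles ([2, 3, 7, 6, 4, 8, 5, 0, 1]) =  (0 2 7)(1 3 6 5 8)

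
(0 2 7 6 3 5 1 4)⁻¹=(0 4 1 5 3 6 7 2)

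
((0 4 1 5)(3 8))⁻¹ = (0 5 1 4)(3 8)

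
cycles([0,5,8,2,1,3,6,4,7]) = (1 5 3 2 8 7 4)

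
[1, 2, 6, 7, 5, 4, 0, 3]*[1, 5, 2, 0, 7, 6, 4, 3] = [5, 2, 4, 3, 6, 7, 1, 0]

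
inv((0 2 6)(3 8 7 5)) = (0 6 2)(3 5 7 8)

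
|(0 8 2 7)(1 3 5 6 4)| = 20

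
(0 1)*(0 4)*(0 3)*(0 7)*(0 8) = (0 1 4 3 7 8)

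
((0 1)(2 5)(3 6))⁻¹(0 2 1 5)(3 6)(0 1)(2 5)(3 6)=(0 2 1 5)(3 6)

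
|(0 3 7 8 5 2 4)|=7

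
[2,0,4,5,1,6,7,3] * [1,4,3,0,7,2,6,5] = [3,1,7,2,4,6,5,0]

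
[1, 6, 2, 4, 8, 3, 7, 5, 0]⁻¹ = [8, 0, 2, 5, 3, 7, 1, 6, 4]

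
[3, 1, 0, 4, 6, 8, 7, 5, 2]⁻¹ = [2, 1, 8, 0, 3, 7, 4, 6, 5]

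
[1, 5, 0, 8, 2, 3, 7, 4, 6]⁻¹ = [2, 0, 4, 5, 7, 1, 8, 6, 3]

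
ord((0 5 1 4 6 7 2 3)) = 8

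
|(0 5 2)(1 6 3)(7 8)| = 6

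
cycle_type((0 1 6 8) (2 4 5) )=3.4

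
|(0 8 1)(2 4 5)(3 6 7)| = 3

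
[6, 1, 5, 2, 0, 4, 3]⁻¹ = [4, 1, 3, 6, 5, 2, 0]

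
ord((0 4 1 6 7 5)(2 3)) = 6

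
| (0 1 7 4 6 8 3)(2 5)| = 14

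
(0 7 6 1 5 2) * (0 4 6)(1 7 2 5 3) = (0 2 4 6 7)(1 3)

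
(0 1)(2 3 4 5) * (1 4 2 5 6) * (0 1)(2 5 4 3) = (0 3 5 4 6)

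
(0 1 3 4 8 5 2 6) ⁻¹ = (0 6 2 5 8 4 3 1) 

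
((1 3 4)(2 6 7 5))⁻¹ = (1 4 3)(2 5 7 6)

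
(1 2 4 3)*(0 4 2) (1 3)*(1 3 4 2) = (0 2 1) (3 4) 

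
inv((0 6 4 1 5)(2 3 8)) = (0 5 1 4 6)(2 8 3)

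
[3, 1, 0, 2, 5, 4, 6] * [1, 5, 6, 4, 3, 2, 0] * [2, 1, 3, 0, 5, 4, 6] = [5, 4, 1, 6, 3, 0, 2]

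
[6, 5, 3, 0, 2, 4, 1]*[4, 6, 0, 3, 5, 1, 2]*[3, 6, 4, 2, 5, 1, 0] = [4, 6, 2, 5, 3, 1, 0]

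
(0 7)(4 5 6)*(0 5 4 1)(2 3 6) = (0 7 5 2 3 6 1)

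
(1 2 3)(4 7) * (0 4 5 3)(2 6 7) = (0 4 2)(1 6 7 5 3)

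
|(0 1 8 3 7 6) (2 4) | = 6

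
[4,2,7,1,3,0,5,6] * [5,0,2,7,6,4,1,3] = [6,2,3,0,7,5,4,1]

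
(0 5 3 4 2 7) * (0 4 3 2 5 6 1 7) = (0 6 1 7 4 5 2) 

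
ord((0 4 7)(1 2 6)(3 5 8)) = 3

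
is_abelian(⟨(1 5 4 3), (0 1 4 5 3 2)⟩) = no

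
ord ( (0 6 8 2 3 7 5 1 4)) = 9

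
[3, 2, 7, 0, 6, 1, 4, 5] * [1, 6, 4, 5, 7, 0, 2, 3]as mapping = [0→5, 1→4, 2→3, 3→1, 4→2, 5→6, 6→7, 7→0]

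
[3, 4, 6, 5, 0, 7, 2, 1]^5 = [4, 7, 6, 0, 1, 3, 2, 5]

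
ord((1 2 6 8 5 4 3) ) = 7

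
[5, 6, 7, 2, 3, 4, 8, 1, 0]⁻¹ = [8, 7, 3, 4, 5, 0, 1, 2, 6]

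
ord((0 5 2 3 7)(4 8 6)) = 15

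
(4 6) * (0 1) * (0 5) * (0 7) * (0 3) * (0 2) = (0 1 5 7 3 2)(4 6)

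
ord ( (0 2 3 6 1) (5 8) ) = 10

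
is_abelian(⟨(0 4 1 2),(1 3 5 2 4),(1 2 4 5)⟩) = no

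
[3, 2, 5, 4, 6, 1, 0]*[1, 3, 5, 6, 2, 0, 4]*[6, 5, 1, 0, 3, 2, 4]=[4, 2, 6, 1, 3, 0, 5]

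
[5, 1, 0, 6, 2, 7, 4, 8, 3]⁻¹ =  [2, 1, 4, 8, 6, 0, 3, 5, 7]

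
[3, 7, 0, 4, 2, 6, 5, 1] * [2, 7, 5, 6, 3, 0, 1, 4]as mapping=[0→6, 1→4, 2→2, 3→3, 4→5, 5→1, 6→0, 7→7]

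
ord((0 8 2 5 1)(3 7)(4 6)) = 10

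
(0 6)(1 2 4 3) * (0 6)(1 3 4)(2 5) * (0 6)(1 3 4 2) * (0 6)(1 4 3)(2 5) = (1 2)(4 5)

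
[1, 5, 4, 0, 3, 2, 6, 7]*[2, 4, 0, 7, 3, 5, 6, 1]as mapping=[0→4, 1→5, 2→3, 3→2, 4→7, 5→0, 6→6, 7→1]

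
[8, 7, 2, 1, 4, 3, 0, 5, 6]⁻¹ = [6, 3, 2, 5, 4, 7, 8, 1, 0]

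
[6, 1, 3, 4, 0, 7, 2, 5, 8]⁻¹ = [4, 1, 6, 2, 3, 7, 0, 5, 8]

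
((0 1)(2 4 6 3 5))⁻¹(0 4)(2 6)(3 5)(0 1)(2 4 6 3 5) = (1 6)(2 5)(3 4)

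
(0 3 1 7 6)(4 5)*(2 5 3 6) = (0 6)(1 7 2 5 4 3)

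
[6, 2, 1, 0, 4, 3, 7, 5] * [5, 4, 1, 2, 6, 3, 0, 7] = [0, 1, 4, 5, 6, 2, 7, 3]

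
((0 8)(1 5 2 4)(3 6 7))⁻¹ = (0 8)(1 4 2 5)(3 7 6)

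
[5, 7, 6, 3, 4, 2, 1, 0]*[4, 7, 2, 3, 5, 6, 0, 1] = [6, 1, 0, 3, 5, 2, 7, 4]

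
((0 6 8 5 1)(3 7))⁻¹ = (0 1 5 8 6)(3 7)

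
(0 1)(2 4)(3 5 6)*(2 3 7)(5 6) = (0 1)(2 4 3 6 7)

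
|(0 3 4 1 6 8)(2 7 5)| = 6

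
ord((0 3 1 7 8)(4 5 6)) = 15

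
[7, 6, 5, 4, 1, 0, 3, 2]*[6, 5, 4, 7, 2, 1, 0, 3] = [3, 0, 1, 2, 5, 6, 7, 4]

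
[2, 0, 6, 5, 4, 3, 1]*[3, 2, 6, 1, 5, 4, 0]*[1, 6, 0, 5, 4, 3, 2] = [2, 5, 1, 4, 3, 6, 0]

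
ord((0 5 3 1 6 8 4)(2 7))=14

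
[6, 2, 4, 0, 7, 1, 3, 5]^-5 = [6, 1, 2, 0, 4, 5, 3, 7]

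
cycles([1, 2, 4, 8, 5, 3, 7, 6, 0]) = (0 1 2 4 5 3 8)(6 7)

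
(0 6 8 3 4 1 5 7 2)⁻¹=(0 2 7 5 1 4 3 8 6)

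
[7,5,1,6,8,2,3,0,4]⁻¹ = [7,2,5,6,8,1,3,0,4]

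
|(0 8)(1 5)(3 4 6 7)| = 4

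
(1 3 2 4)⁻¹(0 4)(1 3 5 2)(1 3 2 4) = (0 1)(2 5 4 3)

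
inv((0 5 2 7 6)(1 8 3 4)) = (0 6 7 2 5)(1 4 3 8)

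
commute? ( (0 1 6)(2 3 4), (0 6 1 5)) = no: (0 1 6)(2 3 4) * (0 6 1 5) = (0 5)(2 3 4), (0 6 1 5) * (0 1 6)(2 3 4) = (1 5)(2 3 4)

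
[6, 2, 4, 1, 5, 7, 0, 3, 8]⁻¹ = [6, 3, 1, 7, 2, 4, 0, 5, 8]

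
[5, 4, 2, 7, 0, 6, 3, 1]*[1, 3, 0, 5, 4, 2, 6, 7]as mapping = [0→2, 1→4, 2→0, 3→7, 4→1, 5→6, 6→5, 7→3]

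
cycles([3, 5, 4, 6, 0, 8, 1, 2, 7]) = (0 3 6 1 5 8 7 2 4)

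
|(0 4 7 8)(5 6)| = 4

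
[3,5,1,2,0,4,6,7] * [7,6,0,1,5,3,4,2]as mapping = [0→1,1→3,2→6,3→0,4→7,5→5,6→4,7→2]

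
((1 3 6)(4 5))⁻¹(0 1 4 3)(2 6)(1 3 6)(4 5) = (0 3 5 6)(1 2)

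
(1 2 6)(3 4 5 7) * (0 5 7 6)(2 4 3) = (0 5 6 1 4 7 2)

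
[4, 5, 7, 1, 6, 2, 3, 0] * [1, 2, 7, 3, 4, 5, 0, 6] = [4, 5, 6, 2, 0, 7, 3, 1]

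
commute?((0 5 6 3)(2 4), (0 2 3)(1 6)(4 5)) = no:(0 5 6 3)(2 4)*(0 2 3)(1 6)(4 5) = (0 4 3 2 5 1 6), (0 2 3)(1 6)(4 5)*(0 5 6 3)(2 4) = (0 4 6 1 3 5 2)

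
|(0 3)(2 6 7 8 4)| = 10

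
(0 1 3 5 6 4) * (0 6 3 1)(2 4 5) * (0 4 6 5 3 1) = (0 4 5 1)(2 6 3)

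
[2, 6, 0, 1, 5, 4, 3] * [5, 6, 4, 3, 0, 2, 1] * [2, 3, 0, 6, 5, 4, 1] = [5, 3, 4, 1, 0, 2, 6]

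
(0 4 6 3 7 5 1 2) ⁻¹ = (0 2 1 5 7 3 6 4) 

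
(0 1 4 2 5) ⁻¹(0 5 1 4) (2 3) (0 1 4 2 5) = (0 4 2 1) (3 5) 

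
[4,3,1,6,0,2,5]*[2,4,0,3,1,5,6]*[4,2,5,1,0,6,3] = [2,1,0,3,5,4,6]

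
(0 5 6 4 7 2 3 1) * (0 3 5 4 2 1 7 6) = (0 4 6 2 5)(1 3 7)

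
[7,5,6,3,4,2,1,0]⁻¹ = [7,6,5,3,4,1,2,0]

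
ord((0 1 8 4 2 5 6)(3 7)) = 14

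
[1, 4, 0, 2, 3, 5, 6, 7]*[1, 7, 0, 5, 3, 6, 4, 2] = [7, 3, 1, 0, 5, 6, 4, 2]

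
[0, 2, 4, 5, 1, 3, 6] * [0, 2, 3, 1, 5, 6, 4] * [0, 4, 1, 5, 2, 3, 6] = [0, 5, 3, 6, 1, 4, 2]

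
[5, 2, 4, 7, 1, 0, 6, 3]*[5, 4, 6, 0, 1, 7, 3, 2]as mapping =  [0→7, 1→6, 2→1, 3→2, 4→4, 5→5, 6→3, 7→0]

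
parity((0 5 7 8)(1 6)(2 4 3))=even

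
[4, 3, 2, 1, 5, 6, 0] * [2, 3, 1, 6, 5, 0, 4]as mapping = [0→5, 1→6, 2→1, 3→3, 4→0, 5→4, 6→2]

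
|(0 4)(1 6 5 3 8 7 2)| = 14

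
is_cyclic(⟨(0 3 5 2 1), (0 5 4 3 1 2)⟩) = no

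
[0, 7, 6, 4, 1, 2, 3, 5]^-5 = [0, 5, 3, 1, 7, 6, 4, 2]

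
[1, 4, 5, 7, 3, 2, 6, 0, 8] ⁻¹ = [7, 0, 5, 4, 1, 2, 6, 3, 8] 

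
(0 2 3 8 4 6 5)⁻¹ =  (0 5 6 4 8 3 2)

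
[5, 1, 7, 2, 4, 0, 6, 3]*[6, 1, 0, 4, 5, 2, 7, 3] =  [2, 1, 3, 0, 5, 6, 7, 4]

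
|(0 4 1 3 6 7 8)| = 7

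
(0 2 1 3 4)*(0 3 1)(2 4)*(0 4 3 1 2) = (0 3)(1 2 4)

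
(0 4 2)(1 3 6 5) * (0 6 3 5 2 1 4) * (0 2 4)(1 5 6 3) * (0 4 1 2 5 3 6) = (0 5 4 3 2 6 1)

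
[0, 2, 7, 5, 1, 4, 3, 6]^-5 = [0, 7, 6, 4, 2, 1, 5, 3]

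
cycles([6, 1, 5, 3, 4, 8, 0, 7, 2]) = (0 6)(2 5 8)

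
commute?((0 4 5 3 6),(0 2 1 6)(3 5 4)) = no:(0 4 5 3 6)*(0 2 1 6)(3 5 4) = (0 3)(1 6 2),(0 2 1 6)(3 5 4)*(0 4 5 3 6) = (0 2 1)(4 6)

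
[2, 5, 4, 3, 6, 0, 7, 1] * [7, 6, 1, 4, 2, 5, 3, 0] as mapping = [0→1, 1→5, 2→2, 3→4, 4→3, 5→7, 6→0, 7→6] 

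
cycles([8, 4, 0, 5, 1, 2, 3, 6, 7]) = (0 8 7 6 3 5 2)(1 4)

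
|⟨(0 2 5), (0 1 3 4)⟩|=720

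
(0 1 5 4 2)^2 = (0 5 2 1 4)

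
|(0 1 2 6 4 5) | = 6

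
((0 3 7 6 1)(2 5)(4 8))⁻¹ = (0 1 6 7 3)(2 5)(4 8)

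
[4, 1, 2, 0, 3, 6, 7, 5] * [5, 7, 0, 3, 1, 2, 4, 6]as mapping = [0→1, 1→7, 2→0, 3→5, 4→3, 5→4, 6→6, 7→2]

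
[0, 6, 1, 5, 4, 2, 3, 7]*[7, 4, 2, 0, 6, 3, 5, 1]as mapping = [0→7, 1→5, 2→4, 3→3, 4→6, 5→2, 6→0, 7→1]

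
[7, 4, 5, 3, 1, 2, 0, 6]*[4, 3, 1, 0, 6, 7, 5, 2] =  [2, 6, 7, 0, 3, 1, 4, 5]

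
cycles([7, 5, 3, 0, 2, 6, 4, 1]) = (0 7 1 5 6 4 2 3)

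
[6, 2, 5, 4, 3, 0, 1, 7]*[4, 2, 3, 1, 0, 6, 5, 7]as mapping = [0→5, 1→3, 2→6, 3→0, 4→1, 5→4, 6→2, 7→7]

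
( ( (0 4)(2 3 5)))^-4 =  (2 5 3)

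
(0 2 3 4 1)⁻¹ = (0 1 4 3 2)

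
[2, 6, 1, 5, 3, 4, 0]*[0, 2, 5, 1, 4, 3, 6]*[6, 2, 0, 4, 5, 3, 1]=[3, 1, 0, 4, 2, 5, 6]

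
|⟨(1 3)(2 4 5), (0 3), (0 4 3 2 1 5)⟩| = 72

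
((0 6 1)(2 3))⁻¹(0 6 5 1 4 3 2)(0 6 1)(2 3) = (0 4 2 3 6 1 5)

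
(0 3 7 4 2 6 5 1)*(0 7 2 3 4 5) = (0 4 3 2 6)(1 7 5)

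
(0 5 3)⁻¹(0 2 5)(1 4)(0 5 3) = (1 4)(2 3 5)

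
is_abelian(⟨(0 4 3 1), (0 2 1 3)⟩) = no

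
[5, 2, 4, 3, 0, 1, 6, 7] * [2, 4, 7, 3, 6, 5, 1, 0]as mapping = [0→5, 1→7, 2→6, 3→3, 4→2, 5→4, 6→1, 7→0]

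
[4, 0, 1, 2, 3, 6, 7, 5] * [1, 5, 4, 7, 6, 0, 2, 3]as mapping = [0→6, 1→1, 2→5, 3→4, 4→7, 5→2, 6→3, 7→0]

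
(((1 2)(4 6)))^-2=()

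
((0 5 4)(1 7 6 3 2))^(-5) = (0 5 4)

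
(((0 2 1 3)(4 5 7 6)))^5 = (0 2 1 3)(4 5 7 6)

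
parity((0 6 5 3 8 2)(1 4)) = even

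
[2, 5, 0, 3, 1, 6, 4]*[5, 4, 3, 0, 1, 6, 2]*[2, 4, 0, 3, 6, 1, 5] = [3, 5, 1, 2, 6, 0, 4]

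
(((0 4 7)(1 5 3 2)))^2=(0 7 4)(1 3)(2 5)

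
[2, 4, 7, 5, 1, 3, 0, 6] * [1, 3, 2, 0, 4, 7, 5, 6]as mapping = [0→2, 1→4, 2→6, 3→7, 4→3, 5→0, 6→1, 7→5]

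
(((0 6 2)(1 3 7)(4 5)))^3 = (4 5)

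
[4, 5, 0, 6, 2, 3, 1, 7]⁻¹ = [2, 6, 4, 5, 0, 1, 3, 7]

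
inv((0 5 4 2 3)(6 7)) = (0 3 2 4 5)(6 7)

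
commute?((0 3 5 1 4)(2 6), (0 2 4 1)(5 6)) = no:(0 3 5 1 4)(2 6)*(0 2 4 1)(5 6) = (0 3 6 4 2 5), (0 2 4 1)(5 6)*(0 3 5 1 4)(2 6) = (0 6 1 3 5 2)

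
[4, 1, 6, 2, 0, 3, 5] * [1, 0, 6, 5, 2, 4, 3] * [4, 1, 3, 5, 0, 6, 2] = [3, 4, 5, 2, 1, 6, 0]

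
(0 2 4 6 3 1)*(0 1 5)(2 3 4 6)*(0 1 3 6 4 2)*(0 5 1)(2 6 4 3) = (0 4 5)(1 2 3)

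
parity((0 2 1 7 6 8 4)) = even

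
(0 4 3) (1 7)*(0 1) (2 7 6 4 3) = (0 3 1 6 4 2 7) 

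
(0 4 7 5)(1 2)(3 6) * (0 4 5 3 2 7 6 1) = (0 5 4 6 2)(1 7 3)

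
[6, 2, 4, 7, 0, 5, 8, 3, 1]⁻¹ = [4, 8, 1, 7, 2, 5, 0, 3, 6]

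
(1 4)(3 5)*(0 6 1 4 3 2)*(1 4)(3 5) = (0 6 4 1 5 2)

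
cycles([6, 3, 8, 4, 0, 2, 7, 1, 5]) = (0 6 7 1 3 4)(2 8 5)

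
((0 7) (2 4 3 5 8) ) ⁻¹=(0 7) (2 8 5 3 4) 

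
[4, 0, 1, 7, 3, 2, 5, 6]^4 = [6, 7, 3, 2, 5, 4, 0, 1]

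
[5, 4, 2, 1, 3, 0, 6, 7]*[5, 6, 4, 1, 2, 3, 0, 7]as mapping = [0→3, 1→2, 2→4, 3→6, 4→1, 5→5, 6→0, 7→7]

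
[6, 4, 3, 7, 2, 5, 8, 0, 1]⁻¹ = [7, 8, 4, 2, 1, 5, 0, 3, 6]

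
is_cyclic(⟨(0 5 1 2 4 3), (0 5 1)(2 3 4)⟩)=no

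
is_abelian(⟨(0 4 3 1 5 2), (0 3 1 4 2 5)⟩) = no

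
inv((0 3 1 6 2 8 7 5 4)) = (0 4 5 7 8 2 6 1 3)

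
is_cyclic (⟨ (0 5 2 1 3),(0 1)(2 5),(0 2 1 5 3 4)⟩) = no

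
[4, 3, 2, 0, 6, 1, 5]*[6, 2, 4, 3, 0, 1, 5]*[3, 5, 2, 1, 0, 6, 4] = [3, 1, 0, 4, 6, 2, 5]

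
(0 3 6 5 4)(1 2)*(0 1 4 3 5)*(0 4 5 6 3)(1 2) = (0 6 4 2 5)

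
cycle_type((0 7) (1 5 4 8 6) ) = 2.5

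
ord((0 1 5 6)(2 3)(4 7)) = 4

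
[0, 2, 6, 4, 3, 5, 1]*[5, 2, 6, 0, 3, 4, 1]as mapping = [0→5, 1→6, 2→1, 3→3, 4→0, 5→4, 6→2]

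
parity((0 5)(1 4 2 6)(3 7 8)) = even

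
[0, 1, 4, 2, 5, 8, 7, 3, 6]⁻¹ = [0, 1, 3, 7, 2, 4, 8, 6, 5]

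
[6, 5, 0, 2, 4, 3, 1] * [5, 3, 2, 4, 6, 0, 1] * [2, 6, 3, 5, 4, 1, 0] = [6, 2, 1, 3, 0, 4, 5]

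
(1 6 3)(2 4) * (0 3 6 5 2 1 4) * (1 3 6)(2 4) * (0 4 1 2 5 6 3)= (0 3 5 1 6 2 4)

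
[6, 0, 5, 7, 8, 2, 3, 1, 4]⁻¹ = [1, 7, 5, 6, 8, 2, 0, 3, 4]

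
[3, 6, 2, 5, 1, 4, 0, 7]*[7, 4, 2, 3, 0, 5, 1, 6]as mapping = [0→3, 1→1, 2→2, 3→5, 4→4, 5→0, 6→7, 7→6]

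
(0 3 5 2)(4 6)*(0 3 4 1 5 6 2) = (0 4 2 3 6 1 5)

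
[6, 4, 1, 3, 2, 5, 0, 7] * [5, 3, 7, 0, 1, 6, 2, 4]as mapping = [0→2, 1→1, 2→3, 3→0, 4→7, 5→6, 6→5, 7→4]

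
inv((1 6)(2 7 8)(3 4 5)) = (1 6)(2 8 7)(3 5 4)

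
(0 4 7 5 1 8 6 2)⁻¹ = (0 2 6 8 1 5 7 4)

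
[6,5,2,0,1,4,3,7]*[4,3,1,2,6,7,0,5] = [0,7,1,4,3,6,2,5]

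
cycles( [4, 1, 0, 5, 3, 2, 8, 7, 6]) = (0 4 3 5 2) (6 8) 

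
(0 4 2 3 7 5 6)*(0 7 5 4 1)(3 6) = (0 1)(2 6 7 4)(3 5)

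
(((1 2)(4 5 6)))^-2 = (4 5 6)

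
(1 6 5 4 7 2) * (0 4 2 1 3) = (0 4 7 1 6 5 2 3)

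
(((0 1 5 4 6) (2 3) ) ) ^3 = (0 4 1 6 5) (2 3) 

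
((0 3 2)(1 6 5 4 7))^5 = (0 2 3)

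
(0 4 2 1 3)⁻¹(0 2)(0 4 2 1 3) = (1 4)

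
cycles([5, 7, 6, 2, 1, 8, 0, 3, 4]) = (0 5 8 4 1 7 3 2 6)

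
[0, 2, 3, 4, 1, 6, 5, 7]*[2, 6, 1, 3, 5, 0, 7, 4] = [2, 1, 3, 5, 6, 7, 0, 4]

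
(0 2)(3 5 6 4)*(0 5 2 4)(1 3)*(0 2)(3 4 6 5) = (0 6 2 3)(1 4)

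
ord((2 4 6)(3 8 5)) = 3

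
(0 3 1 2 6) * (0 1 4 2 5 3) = (1 5 3 4 2 6)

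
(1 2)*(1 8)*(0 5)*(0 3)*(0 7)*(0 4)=(0 5 3 7 4)(1 2 8)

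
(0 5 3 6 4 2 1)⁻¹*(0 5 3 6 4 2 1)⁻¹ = (0 2 6 5 1 4 3)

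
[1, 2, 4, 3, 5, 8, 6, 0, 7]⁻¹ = [7, 0, 1, 3, 2, 4, 6, 8, 5]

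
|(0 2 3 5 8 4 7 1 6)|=9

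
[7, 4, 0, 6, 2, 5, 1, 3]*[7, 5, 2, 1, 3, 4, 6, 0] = [0, 3, 7, 6, 2, 4, 5, 1]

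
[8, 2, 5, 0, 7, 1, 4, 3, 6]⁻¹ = [3, 5, 1, 7, 6, 2, 8, 4, 0]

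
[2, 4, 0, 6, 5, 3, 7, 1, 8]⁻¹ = [2, 7, 0, 5, 1, 4, 3, 6, 8]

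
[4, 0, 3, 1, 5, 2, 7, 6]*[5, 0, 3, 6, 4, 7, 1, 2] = [4, 5, 6, 0, 7, 3, 2, 1]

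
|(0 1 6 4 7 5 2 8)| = 8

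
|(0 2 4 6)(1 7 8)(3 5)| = 12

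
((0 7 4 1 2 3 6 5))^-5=(0 1 6 7 2 5 4 3)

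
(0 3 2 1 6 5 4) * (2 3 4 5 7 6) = (0 4)(1 2)(6 7)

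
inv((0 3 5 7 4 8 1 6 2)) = (0 2 6 1 8 4 7 5 3)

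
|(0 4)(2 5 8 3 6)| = 10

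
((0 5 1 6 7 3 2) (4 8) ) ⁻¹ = (0 2 3 7 6 1 5) (4 8) 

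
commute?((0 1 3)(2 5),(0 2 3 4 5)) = no:(0 1 3)(2 5)*(0 2 3 4 5) = (0 1 4 5 3 2),(0 2 3 4 5)*(0 1 3)(2 5) = (0 5 1 3 4 2)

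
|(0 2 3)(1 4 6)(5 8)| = 6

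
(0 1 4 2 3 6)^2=(0 4 3)(1 2 6)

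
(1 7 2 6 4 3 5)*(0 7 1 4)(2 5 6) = (0 7 5 4 3 6)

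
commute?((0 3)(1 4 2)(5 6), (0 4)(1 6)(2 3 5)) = no:(0 3)(1 4 2)(5 6)*(0 4)(1 6)(2 3 5) = (0 5 1)(2 6)(3 4), (0 4)(1 6)(2 3 5)*(0 3)(1 4 2)(5 6) = (0 2)(1 5)(3 6 4)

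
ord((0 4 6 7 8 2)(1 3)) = 6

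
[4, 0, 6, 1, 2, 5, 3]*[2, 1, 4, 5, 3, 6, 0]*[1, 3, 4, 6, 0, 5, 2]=[6, 4, 1, 3, 0, 2, 5]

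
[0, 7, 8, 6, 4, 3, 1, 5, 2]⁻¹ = [0, 6, 8, 5, 4, 7, 3, 1, 2]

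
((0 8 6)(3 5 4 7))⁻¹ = (0 6 8)(3 7 4 5)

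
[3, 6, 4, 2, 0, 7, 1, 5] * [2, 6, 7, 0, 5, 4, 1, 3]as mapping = [0→0, 1→1, 2→5, 3→7, 4→2, 5→3, 6→6, 7→4]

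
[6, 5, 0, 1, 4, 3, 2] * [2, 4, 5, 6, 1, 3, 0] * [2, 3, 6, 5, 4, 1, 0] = [2, 5, 6, 4, 3, 0, 1]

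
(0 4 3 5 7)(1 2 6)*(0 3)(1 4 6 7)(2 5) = (0 6 4)(1 5)(2 7 3)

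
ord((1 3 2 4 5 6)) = 6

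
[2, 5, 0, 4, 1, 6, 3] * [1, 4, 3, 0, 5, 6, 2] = [3, 6, 1, 5, 4, 2, 0]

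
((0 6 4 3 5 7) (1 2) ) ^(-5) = (0 6 4 3 5 7) (1 2) 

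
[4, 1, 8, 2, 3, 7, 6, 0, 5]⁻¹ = [7, 1, 3, 4, 0, 8, 6, 5, 2]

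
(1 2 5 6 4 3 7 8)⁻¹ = (1 8 7 3 4 6 5 2)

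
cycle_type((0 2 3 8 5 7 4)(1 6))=2.7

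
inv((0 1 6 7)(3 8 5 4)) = (0 7 6 1)(3 4 5 8)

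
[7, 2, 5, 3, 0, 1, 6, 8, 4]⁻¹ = [4, 5, 1, 3, 8, 2, 6, 0, 7]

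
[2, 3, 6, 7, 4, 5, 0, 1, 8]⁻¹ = [6, 7, 0, 1, 4, 5, 2, 3, 8]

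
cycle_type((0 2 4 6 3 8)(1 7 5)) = 3.6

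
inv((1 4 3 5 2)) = (1 2 5 3 4)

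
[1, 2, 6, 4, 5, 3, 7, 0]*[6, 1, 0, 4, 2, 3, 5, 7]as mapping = [0→1, 1→0, 2→5, 3→2, 4→3, 5→4, 6→7, 7→6]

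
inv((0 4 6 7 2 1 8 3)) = (0 3 8 1 2 7 6 4)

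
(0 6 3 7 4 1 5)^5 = (0 1 7 6 5 4 3)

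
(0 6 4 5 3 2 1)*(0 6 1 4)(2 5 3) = (0 1 6)(2 4 3 5)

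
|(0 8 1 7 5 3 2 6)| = 8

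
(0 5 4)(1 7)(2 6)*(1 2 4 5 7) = (0 7 2 6 4)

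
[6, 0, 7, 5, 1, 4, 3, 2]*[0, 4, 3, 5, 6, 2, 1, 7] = [1, 0, 7, 2, 4, 6, 5, 3]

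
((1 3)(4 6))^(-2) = ()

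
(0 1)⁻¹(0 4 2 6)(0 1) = (1 4 2 6)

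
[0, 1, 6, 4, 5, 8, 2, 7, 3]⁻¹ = [0, 1, 6, 8, 3, 4, 2, 7, 5]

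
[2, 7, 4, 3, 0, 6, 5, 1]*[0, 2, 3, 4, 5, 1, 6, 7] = [3, 7, 5, 4, 0, 6, 1, 2]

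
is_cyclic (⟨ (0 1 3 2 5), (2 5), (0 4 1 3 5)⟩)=no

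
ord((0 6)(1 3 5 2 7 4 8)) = 14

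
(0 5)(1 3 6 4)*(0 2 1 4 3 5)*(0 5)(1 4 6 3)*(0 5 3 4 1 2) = (0 3 4 6 2 1 5)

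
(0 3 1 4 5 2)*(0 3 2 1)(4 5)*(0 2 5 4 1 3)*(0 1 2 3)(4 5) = (0 4 2 1 5)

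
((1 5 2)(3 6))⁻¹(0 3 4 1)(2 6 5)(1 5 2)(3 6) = (0 6 4 5)(1 3 2)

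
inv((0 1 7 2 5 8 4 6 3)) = (0 3 6 4 8 5 2 7 1)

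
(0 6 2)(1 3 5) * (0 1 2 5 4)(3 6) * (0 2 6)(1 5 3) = (0 1)(2 5 6 3 4)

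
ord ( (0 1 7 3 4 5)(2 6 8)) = 6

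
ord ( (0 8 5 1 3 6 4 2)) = 8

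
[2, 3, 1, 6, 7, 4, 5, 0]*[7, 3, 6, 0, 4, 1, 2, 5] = [6, 0, 3, 2, 5, 4, 1, 7]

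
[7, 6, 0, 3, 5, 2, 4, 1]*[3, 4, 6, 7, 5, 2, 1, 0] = [0, 1, 3, 7, 2, 6, 5, 4]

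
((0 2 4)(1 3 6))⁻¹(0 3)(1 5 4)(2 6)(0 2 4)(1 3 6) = (0 3 5)(1 4)(2 6)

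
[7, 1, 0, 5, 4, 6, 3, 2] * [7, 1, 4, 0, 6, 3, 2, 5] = [5, 1, 7, 3, 6, 2, 0, 4]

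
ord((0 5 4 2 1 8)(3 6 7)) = 6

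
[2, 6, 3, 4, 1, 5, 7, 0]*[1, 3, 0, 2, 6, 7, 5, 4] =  [0, 5, 2, 6, 3, 7, 4, 1]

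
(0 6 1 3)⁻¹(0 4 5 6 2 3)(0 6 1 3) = (0 6 4 5 1 2)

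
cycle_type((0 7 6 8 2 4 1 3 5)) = 9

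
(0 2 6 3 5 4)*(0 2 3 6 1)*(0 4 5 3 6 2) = (0 6 2 1 4)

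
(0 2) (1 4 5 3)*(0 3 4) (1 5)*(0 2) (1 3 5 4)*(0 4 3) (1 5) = (0 4) (1 2) 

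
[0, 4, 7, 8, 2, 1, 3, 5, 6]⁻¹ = [0, 5, 4, 6, 1, 7, 8, 2, 3]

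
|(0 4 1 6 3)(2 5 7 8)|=20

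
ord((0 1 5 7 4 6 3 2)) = 8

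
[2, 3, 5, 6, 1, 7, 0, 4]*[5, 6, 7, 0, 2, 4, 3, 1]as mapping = [0→7, 1→0, 2→4, 3→3, 4→6, 5→1, 6→5, 7→2]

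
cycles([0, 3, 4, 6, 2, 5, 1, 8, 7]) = (1 3 6)(2 4)(7 8)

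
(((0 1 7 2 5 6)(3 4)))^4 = (0 5 7)(1 6 2)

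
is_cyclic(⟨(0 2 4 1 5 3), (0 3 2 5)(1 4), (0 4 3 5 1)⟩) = no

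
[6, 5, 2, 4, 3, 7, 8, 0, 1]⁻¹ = [7, 8, 2, 4, 3, 1, 0, 5, 6]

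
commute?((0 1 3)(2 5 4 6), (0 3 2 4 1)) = no:(0 1 3)(2 5 4 6) * (0 3 2 4 1) = (1 2 5)(4 6), (0 3 2 4 1) * (0 1 3)(2 5 4 6) = (2 6)(3 5 4)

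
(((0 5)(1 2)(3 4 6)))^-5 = (0 5)(1 2)(3 4 6)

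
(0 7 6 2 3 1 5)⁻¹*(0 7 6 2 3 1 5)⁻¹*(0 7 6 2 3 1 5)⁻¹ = (0 3 7 1 6 5 2)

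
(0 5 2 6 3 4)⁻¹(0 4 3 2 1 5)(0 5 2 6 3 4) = (0 4 6 1 2 5)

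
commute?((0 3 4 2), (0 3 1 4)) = no:(0 3 4 2) * (0 3 1 4) = (0 1 4 2 3), (0 3 1 4) * (0 3 4 2) = (0 4 3 1 2)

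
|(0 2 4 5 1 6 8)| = 7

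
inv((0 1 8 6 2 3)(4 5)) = (0 3 2 6 8 1)(4 5)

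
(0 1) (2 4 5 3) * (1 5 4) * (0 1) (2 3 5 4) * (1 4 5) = (0 5 1 4 2) 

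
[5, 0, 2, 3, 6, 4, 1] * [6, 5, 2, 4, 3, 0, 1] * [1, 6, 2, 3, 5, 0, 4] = [1, 4, 2, 5, 6, 3, 0]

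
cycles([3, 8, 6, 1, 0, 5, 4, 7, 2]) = (0 3 1 8 2 6 4)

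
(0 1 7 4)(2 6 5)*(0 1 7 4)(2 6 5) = (0 7)(1 4)(2 5 6)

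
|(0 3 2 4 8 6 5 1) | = 8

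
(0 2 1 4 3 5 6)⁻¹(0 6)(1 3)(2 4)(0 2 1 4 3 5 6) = (0 2)(1 3)(4 5)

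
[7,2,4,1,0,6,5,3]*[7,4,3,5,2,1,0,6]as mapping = [0→6,1→3,2→2,3→4,4→7,5→0,6→1,7→5]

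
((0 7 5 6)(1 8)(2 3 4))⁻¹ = (0 6 5 7)(1 8)(2 4 3)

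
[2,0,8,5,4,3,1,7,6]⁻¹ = [1,6,0,5,4,3,8,7,2]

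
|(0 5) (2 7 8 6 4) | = 10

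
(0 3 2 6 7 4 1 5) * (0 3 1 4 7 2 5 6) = (0 1 6 2)(3 5)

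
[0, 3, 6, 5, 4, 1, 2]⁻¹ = [0, 5, 6, 1, 4, 3, 2]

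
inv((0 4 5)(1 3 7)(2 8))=(0 5 4)(1 7 3)(2 8)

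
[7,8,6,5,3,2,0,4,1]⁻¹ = [6,8,5,4,7,3,2,0,1]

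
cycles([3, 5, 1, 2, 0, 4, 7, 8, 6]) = (0 3 2 1 5 4)(6 7 8)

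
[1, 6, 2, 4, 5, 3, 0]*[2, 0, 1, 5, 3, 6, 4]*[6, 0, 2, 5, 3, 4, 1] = [6, 3, 0, 5, 1, 4, 2]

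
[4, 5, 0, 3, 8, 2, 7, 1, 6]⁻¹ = [2, 7, 5, 3, 0, 1, 8, 6, 4]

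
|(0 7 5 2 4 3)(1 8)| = 6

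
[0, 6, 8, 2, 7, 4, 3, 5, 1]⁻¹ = [0, 8, 3, 6, 5, 7, 1, 4, 2]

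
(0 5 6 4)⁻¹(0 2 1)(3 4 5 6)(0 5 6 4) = (0 6 4 3)(1 5 2)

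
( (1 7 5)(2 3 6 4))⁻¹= (1 5 7)(2 4 6 3)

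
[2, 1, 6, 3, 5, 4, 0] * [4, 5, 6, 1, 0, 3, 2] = [6, 5, 2, 1, 3, 0, 4]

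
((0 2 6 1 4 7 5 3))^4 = (0 4)(1 3)(2 7)(5 6)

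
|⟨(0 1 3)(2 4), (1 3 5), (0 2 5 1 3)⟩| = 720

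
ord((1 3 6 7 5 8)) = 6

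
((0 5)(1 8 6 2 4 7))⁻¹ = (0 5)(1 7 4 2 6 8)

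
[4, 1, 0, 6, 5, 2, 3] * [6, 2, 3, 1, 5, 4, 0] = [5, 2, 6, 0, 4, 3, 1] 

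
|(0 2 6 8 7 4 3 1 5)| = 9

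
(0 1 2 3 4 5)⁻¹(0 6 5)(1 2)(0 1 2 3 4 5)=(0 1 6)(2 3)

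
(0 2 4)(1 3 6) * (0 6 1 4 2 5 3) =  (0 5 3 1)(4 6)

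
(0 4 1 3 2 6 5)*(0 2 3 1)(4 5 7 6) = (0 5 2 4)(6 7)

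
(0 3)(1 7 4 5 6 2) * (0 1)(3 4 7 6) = (0 4 5 3 1 6 2)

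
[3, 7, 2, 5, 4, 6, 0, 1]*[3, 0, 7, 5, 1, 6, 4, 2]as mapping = [0→5, 1→2, 2→7, 3→6, 4→1, 5→4, 6→3, 7→0]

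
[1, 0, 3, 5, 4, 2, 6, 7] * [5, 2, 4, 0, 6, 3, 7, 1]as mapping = [0→2, 1→5, 2→0, 3→3, 4→6, 5→4, 6→7, 7→1]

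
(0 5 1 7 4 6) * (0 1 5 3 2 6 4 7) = (0 3 2 6 1)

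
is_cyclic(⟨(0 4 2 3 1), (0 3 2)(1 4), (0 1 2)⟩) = no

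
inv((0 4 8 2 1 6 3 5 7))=(0 7 5 3 6 1 2 8 4)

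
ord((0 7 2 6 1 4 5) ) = 7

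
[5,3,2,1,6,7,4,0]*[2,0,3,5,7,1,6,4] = [1,5,3,0,6,4,7,2]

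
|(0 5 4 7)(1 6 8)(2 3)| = 12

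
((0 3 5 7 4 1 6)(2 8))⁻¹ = (0 6 1 4 7 5 3)(2 8)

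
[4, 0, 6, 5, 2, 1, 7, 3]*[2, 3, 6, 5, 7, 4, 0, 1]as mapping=[0→7, 1→2, 2→0, 3→4, 4→6, 5→3, 6→1, 7→5]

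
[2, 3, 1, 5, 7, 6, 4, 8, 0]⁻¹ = [8, 2, 0, 1, 6, 3, 5, 4, 7]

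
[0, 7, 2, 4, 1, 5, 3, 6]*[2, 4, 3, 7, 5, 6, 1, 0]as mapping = [0→2, 1→0, 2→3, 3→5, 4→4, 5→6, 6→7, 7→1]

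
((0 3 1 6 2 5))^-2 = (0 2 1)(3 5 6)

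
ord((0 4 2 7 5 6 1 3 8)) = 9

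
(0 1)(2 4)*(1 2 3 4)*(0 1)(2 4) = (0 4 3 2)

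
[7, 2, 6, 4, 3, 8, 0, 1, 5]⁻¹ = [6, 7, 1, 4, 3, 8, 2, 0, 5]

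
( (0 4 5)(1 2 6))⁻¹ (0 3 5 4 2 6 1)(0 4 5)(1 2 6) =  (0 5 6 1 2 4 3)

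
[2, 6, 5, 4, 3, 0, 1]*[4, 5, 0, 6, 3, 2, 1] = [0, 1, 2, 3, 6, 4, 5]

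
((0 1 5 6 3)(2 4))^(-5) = (2 4)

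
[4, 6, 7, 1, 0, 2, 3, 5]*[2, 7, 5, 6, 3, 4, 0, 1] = [3, 0, 1, 7, 2, 5, 6, 4]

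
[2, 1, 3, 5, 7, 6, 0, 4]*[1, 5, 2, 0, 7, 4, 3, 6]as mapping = [0→2, 1→5, 2→0, 3→4, 4→6, 5→3, 6→1, 7→7]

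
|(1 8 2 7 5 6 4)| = 7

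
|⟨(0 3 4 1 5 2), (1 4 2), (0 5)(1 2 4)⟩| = 720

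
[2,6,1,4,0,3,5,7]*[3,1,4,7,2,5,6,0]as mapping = [0→4,1→6,2→1,3→2,4→3,5→7,6→5,7→0]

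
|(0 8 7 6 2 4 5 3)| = 8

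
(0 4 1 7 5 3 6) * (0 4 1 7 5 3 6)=(0 1 5 6 4 7 3)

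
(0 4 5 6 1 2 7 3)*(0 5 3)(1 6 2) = (0 4 3 5 2 7)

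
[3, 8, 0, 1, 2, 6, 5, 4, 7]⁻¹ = [2, 3, 4, 0, 7, 6, 5, 8, 1]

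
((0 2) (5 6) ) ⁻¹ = (0 2) (5 6) 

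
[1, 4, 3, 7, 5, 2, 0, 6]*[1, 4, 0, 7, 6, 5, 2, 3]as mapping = [0→4, 1→6, 2→7, 3→3, 4→5, 5→0, 6→1, 7→2]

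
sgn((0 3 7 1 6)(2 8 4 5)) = -1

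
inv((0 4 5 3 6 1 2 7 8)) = (0 8 7 2 1 6 3 5 4)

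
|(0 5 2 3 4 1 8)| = 7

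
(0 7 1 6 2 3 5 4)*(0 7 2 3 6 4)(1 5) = (0 2 6 3 1 4 7 5)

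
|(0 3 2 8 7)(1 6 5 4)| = 20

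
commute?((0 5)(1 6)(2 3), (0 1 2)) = no:(0 5)(1 6)(2 3)*(0 1 2) = (0 5 1 6 2 3), (0 1 2)*(0 5)(1 6)(2 3) = (0 6 1 3 2 5)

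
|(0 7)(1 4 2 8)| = 4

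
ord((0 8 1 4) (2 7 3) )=12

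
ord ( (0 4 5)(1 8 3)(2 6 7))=3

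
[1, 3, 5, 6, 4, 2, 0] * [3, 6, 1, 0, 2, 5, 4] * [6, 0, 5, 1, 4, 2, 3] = [3, 6, 2, 4, 5, 0, 1]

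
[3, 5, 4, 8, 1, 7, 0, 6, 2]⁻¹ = [6, 4, 8, 0, 2, 1, 7, 5, 3]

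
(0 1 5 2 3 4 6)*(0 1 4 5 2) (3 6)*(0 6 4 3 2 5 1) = (0 3 1 5 6) (2 4) 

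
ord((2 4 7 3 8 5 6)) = 7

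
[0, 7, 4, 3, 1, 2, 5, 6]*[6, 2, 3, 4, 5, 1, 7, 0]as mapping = [0→6, 1→0, 2→5, 3→4, 4→2, 5→3, 6→1, 7→7]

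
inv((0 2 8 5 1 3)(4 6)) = (0 3 1 5 8 2)(4 6)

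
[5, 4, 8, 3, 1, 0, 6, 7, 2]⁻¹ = [5, 4, 8, 3, 1, 0, 6, 7, 2]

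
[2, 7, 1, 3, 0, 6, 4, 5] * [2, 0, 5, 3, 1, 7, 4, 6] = [5, 6, 0, 3, 2, 4, 1, 7]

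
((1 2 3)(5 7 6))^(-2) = (1 2 3)(5 7 6)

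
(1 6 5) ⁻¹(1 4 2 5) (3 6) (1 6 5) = (1 6 4 2) (3 5) 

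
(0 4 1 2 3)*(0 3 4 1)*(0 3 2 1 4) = (0 4 3 2)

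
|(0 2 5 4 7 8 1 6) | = 8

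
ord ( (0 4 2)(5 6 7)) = 3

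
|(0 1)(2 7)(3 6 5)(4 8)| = 6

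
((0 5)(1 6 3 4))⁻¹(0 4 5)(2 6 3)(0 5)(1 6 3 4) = (0 5 1)(2 3 4)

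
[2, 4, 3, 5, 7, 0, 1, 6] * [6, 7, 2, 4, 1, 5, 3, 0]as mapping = [0→2, 1→1, 2→4, 3→5, 4→0, 5→6, 6→7, 7→3]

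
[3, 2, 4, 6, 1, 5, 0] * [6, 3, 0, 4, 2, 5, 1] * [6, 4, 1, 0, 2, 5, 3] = [2, 6, 1, 4, 0, 5, 3]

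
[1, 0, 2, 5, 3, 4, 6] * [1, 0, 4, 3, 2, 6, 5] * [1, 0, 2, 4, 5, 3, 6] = [1, 0, 5, 6, 4, 2, 3]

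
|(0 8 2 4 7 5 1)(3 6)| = 14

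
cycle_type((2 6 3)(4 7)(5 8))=2^2.3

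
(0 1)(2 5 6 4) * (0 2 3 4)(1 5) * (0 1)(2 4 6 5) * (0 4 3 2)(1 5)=(1 3 6 5)(2 4)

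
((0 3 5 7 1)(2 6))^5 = (2 6)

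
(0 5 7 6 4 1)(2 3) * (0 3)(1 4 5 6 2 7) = (0 6 5 1 3 7 2)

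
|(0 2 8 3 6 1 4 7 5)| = 9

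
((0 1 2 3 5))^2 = (0 2 5 1 3)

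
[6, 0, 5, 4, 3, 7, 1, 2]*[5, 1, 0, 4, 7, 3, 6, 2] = [6, 5, 3, 7, 4, 2, 1, 0]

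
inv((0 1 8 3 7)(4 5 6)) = (0 7 3 8 1)(4 6 5)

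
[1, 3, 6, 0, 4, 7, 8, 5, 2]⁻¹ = [3, 0, 8, 1, 4, 7, 2, 5, 6]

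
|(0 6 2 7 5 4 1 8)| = 8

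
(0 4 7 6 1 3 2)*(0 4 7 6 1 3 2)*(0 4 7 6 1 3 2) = (0 6 2 7 3 4 1) 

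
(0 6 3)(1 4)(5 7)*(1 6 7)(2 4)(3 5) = (0 7 3)(1 2 4 6 5)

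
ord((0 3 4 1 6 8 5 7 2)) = 9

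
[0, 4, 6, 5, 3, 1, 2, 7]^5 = [0, 4, 6, 5, 3, 1, 2, 7]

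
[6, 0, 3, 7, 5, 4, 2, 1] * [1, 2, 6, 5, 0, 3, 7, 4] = [7, 1, 5, 4, 3, 0, 6, 2]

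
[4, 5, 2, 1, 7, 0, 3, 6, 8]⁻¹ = [5, 3, 2, 6, 0, 1, 7, 4, 8]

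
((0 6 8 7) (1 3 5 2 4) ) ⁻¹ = (0 7 8 6) (1 4 2 5 3) 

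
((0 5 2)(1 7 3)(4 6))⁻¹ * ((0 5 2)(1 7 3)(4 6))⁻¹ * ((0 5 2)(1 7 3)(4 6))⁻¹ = (4 6)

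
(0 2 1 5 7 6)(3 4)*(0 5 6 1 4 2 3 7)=(0 3 2 4 7 1 6 5)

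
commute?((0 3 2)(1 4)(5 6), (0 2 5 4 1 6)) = no:(0 3 2)(1 4)(5 6) * (0 2 5 4 1 6) = (0 3 5)(4 6), (0 2 5 4 1 6) * (0 3 2)(1 4)(5 6) = (1 5)(2 6 3)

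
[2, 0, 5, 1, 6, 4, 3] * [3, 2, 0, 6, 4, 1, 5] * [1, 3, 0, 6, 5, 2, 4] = [1, 6, 3, 0, 2, 5, 4]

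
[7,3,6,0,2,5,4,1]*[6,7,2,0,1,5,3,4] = [4,0,3,6,2,5,1,7] 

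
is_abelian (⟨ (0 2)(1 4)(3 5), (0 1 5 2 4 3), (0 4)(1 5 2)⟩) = no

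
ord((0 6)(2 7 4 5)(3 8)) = 4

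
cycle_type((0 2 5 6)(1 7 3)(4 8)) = 2.3.4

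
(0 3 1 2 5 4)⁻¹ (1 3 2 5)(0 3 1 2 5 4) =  (1 5 4 2)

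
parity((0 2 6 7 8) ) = even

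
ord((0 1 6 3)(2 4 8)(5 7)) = 12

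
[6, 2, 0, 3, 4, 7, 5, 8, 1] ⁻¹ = [2, 8, 1, 3, 4, 6, 0, 5, 7] 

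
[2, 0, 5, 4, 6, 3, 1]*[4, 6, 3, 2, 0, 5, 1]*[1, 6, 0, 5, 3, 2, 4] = [5, 3, 2, 1, 6, 0, 4]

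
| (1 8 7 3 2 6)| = 6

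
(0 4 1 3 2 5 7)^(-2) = (0 5 3 4 7 2 1)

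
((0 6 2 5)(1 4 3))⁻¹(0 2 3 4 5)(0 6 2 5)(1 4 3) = (0 6 5 1 3)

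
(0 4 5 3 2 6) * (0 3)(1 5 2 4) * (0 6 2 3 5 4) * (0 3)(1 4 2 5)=(0 4)(1 2 5 6)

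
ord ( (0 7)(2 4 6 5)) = 4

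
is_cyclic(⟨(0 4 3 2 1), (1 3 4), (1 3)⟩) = no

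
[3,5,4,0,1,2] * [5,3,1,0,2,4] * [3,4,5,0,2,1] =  [3,2,5,1,0,4]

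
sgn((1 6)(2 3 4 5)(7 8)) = -1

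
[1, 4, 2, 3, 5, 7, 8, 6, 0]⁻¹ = [8, 0, 2, 3, 1, 4, 7, 5, 6]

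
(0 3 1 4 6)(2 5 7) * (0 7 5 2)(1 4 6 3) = (0 1 6 7)(3 4)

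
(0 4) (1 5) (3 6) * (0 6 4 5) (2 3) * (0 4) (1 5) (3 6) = (0 1 4 3) (2 6) 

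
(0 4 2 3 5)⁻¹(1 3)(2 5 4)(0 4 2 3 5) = (0 2 3)(1 5)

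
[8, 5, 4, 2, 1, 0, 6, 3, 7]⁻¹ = [5, 4, 3, 7, 2, 1, 6, 8, 0]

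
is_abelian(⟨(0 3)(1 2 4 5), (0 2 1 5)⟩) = no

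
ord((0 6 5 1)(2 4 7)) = 12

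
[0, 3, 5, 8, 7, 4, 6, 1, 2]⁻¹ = [0, 7, 8, 1, 5, 2, 6, 4, 3]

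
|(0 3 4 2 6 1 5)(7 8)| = 14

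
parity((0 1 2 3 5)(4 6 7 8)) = odd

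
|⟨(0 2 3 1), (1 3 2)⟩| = 24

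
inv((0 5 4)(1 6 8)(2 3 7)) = (0 4 5)(1 8 6)(2 7 3)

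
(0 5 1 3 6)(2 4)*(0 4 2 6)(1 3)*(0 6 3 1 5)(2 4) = (1 5)(2 4 3 6)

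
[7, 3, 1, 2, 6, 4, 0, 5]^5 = [0, 2, 3, 1, 4, 5, 6, 7]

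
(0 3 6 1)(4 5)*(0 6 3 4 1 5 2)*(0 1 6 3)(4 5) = (0 5 6 4 2 1 3)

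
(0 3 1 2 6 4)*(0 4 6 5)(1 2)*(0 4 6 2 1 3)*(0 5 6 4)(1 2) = (0 5)(1 3 2 6)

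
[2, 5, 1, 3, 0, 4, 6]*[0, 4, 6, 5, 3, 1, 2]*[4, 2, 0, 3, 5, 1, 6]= [6, 2, 5, 1, 4, 3, 0]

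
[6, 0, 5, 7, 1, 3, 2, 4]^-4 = [3, 5, 4, 0, 2, 1, 7, 6]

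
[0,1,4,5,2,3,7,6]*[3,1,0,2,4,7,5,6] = [3,1,4,7,0,2,6,5]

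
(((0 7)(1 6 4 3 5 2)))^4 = (1 5 4)(2 3 6)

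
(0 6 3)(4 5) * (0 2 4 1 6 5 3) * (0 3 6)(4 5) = (0 4 6 3 2 5 1)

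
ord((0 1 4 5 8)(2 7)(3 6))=10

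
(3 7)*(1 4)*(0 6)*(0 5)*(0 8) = (0 6 5 8)(1 4)(3 7)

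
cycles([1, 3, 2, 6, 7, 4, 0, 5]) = (0 1 3 6)(4 7 5)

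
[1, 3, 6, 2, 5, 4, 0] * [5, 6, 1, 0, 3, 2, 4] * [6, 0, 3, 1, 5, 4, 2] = [2, 6, 5, 0, 3, 1, 4]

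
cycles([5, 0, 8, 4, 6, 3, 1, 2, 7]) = (0 5 3 4 6 1)(2 8 7)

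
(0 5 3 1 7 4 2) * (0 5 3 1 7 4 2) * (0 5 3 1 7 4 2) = (0 1 2 3 4 5 7)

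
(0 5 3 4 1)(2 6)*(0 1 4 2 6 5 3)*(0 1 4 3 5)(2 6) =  (0 5 1 4 3 6 2)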